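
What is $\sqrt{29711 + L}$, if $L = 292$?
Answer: $\sqrt{30003} \approx 173.21$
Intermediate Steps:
$\sqrt{29711 + L} = \sqrt{29711 + 292} = \sqrt{30003}$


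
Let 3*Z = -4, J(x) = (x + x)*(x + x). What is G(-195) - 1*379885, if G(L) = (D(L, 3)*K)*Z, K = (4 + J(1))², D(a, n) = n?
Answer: -380141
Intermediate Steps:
J(x) = 4*x² (J(x) = (2*x)*(2*x) = 4*x²)
K = 64 (K = (4 + 4*1²)² = (4 + 4*1)² = (4 + 4)² = 8² = 64)
Z = -4/3 (Z = (⅓)*(-4) = -4/3 ≈ -1.3333)
G(L) = -256 (G(L) = (3*64)*(-4/3) = 192*(-4/3) = -256)
G(-195) - 1*379885 = -256 - 1*379885 = -256 - 379885 = -380141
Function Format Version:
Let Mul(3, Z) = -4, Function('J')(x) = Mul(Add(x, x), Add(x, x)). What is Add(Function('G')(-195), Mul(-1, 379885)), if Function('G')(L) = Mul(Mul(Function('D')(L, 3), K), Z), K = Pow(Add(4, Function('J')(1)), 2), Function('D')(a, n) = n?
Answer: -380141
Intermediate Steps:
Function('J')(x) = Mul(4, Pow(x, 2)) (Function('J')(x) = Mul(Mul(2, x), Mul(2, x)) = Mul(4, Pow(x, 2)))
K = 64 (K = Pow(Add(4, Mul(4, Pow(1, 2))), 2) = Pow(Add(4, Mul(4, 1)), 2) = Pow(Add(4, 4), 2) = Pow(8, 2) = 64)
Z = Rational(-4, 3) (Z = Mul(Rational(1, 3), -4) = Rational(-4, 3) ≈ -1.3333)
Function('G')(L) = -256 (Function('G')(L) = Mul(Mul(3, 64), Rational(-4, 3)) = Mul(192, Rational(-4, 3)) = -256)
Add(Function('G')(-195), Mul(-1, 379885)) = Add(-256, Mul(-1, 379885)) = Add(-256, -379885) = -380141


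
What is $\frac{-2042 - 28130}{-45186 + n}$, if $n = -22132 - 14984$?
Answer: $\frac{15086}{41151} \approx 0.3666$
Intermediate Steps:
$n = -37116$
$\frac{-2042 - 28130}{-45186 + n} = \frac{-2042 - 28130}{-45186 - 37116} = - \frac{30172}{-82302} = \left(-30172\right) \left(- \frac{1}{82302}\right) = \frac{15086}{41151}$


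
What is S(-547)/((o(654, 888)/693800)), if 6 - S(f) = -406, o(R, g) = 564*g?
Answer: 8932675/15651 ≈ 570.74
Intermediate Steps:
S(f) = 412 (S(f) = 6 - 1*(-406) = 6 + 406 = 412)
S(-547)/((o(654, 888)/693800)) = 412/(((564*888)/693800)) = 412/((500832*(1/693800))) = 412/(62604/86725) = 412*(86725/62604) = 8932675/15651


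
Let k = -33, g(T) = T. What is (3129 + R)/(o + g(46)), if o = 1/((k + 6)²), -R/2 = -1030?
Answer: 3782781/33535 ≈ 112.80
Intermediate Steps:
R = 2060 (R = -2*(-1030) = 2060)
o = 1/729 (o = 1/((-33 + 6)²) = 1/((-27)²) = 1/729 ≈ 0.0013717)
(3129 + R)/(o + g(46)) = (3129 + 2060)/(1/729 + 46) = 5189/(33535/729) = 5189*(729/33535) = 3782781/33535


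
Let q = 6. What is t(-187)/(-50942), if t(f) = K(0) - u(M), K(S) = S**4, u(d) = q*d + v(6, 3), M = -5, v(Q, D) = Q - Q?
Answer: -15/25471 ≈ -0.00058891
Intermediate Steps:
v(Q, D) = 0
u(d) = 6*d (u(d) = 6*d + 0 = 6*d)
t(f) = 30 (t(f) = 0**4 - 6*(-5) = 0 - 1*(-30) = 0 + 30 = 30)
t(-187)/(-50942) = 30/(-50942) = 30*(-1/50942) = -15/25471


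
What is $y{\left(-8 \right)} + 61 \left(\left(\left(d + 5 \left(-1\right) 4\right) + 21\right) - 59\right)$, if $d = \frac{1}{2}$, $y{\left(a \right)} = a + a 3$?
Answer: $- \frac{7079}{2} \approx -3539.5$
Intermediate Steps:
$y{\left(a \right)} = 4 a$ ($y{\left(a \right)} = a + 3 a = 4 a$)
$d = \frac{1}{2} \approx 0.5$
$y{\left(-8 \right)} + 61 \left(\left(\left(d + 5 \left(-1\right) 4\right) + 21\right) - 59\right) = 4 \left(-8\right) + 61 \left(\left(\left(\frac{1}{2} + 5 \left(-1\right) 4\right) + 21\right) - 59\right) = -32 + 61 \left(\left(\left(\frac{1}{2} - 20\right) + 21\right) - 59\right) = -32 + 61 \left(\left(- \frac{39}{2} + 21\right) - 59\right) = -32 + 61 \left(\frac{3}{2} - 59\right) = -32 + 61 \left(- \frac{115}{2}\right) = -32 - \frac{7015}{2} = - \frac{7079}{2}$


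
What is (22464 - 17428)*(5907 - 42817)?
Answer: -185878760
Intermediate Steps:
(22464 - 17428)*(5907 - 42817) = 5036*(-36910) = -185878760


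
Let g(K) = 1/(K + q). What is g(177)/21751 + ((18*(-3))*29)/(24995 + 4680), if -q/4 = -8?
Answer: -7118942119/134901333325 ≈ -0.052771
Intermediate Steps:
q = 32 (q = -4*(-8) = 32)
g(K) = 1/(32 + K) (g(K) = 1/(K + 32) = 1/(32 + K))
g(177)/21751 + ((18*(-3))*29)/(24995 + 4680) = 1/((32 + 177)*21751) + ((18*(-3))*29)/(24995 + 4680) = (1/21751)/209 - 54*29/29675 = (1/209)*(1/21751) - 1566*1/29675 = 1/4545959 - 1566/29675 = -7118942119/134901333325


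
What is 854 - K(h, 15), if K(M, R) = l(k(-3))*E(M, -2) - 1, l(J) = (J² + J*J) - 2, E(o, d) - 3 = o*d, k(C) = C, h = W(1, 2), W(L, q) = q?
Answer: 871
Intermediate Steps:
h = 2
E(o, d) = 3 + d*o (E(o, d) = 3 + o*d = 3 + d*o)
l(J) = -2 + 2*J² (l(J) = (J² + J²) - 2 = 2*J² - 2 = -2 + 2*J²)
K(M, R) = 47 - 32*M (K(M, R) = (-2 + 2*(-3)²)*(3 - 2*M) - 1 = (-2 + 2*9)*(3 - 2*M) - 1 = (-2 + 18)*(3 - 2*M) - 1 = 16*(3 - 2*M) - 1 = (48 - 32*M) - 1 = 47 - 32*M)
854 - K(h, 15) = 854 - (47 - 32*2) = 854 - (47 - 64) = 854 - 1*(-17) = 854 + 17 = 871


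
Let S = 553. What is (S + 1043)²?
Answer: 2547216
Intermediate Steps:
(S + 1043)² = (553 + 1043)² = 1596² = 2547216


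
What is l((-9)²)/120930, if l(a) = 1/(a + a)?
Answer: 1/19590660 ≈ 5.1045e-8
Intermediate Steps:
l(a) = 1/(2*a)
l((-9)²)/120930 = (1/(2*((-9)²)))/120930 = ((½)/81)*(1/120930) = ((½)*(1/81))*(1/120930) = (1/162)*(1/120930) = 1/19590660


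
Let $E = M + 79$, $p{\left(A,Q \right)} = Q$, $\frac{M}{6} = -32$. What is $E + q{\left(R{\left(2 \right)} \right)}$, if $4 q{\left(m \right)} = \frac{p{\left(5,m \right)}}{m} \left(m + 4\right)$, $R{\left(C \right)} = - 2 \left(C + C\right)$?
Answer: $-114$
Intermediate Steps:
$M = -192$ ($M = 6 \left(-32\right) = -192$)
$R{\left(C \right)} = - 4 C$ ($R{\left(C \right)} = - 2 \cdot 2 C = - 4 C$)
$E = -113$ ($E = -192 + 79 = -113$)
$q{\left(m \right)} = 1 + \frac{m}{4}$ ($q{\left(m \right)} = \frac{\frac{m}{m} \left(m + 4\right)}{4} = \frac{1 \left(4 + m\right)}{4} = \frac{4 + m}{4} = 1 + \frac{m}{4}$)
$E + q{\left(R{\left(2 \right)} \right)} = -113 + \left(1 + \frac{\left(-4\right) 2}{4}\right) = -113 + \left(1 + \frac{1}{4} \left(-8\right)\right) = -113 + \left(1 - 2\right) = -113 - 1 = -114$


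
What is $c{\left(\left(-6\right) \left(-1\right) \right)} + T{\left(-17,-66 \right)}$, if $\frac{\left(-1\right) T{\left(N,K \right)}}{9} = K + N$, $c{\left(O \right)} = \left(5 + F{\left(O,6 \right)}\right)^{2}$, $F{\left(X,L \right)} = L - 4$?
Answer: $796$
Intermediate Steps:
$F{\left(X,L \right)} = -4 + L$
$c{\left(O \right)} = 49$ ($c{\left(O \right)} = \left(5 + \left(-4 + 6\right)\right)^{2} = \left(5 + 2\right)^{2} = 7^{2} = 49$)
$T{\left(N,K \right)} = - 9 K - 9 N$ ($T{\left(N,K \right)} = - 9 \left(K + N\right) = - 9 K - 9 N$)
$c{\left(\left(-6\right) \left(-1\right) \right)} + T{\left(-17,-66 \right)} = 49 - -747 = 49 + \left(594 + 153\right) = 49 + 747 = 796$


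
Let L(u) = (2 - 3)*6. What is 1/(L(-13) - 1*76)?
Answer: -1/82 ≈ -0.012195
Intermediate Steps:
L(u) = -6 (L(u) = -1*6 = -6)
1/(L(-13) - 1*76) = 1/(-6 - 1*76) = 1/(-6 - 76) = 1/(-82) = -1/82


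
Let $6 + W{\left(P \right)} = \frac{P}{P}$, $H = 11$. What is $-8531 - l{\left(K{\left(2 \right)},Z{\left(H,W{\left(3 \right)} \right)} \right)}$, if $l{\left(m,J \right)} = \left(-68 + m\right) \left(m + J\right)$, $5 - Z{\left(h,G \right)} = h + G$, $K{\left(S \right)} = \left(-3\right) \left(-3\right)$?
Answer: $-8059$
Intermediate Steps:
$K{\left(S \right)} = 9$
$W{\left(P \right)} = -5$ ($W{\left(P \right)} = -6 + \frac{P}{P} = -6 + 1 = -5$)
$Z{\left(h,G \right)} = 5 - G - h$ ($Z{\left(h,G \right)} = 5 - \left(h + G\right) = 5 - \left(G + h\right) = 5 - G - h$)
$l{\left(m,J \right)} = \left(-68 + m\right) \left(J + m\right)$
$-8531 - l{\left(K{\left(2 \right)},Z{\left(H,W{\left(3 \right)} \right)} \right)} = -8531 - \left(9^{2} - 68 \left(5 - -5 - 11\right) - 612 + \left(5 - -5 - 11\right) 9\right) = -8531 - \left(81 - 68 \left(5 + 5 - 11\right) - 612 + \left(5 + 5 - 11\right) 9\right) = -8531 - \left(81 - -68 - 612 - 9\right) = -8531 - \left(81 + 68 - 612 - 9\right) = -8531 - -472 = -8531 + 472 = -8059$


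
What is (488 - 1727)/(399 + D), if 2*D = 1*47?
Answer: -2478/845 ≈ -2.9325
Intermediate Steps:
D = 47/2 (D = (1*47)/2 = (½)*47 = 47/2 ≈ 23.500)
(488 - 1727)/(399 + D) = (488 - 1727)/(399 + 47/2) = -1239/845/2 = -1239*2/845 = -2478/845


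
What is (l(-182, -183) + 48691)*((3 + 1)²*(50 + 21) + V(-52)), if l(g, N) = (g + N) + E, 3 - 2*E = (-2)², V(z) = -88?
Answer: 50645124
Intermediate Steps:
E = -½ (E = 3/2 - ½*(-2)² = 3/2 - ½*4 = 3/2 - 2 = -½ ≈ -0.50000)
l(g, N) = -½ + N + g (l(g, N) = (g + N) - ½ = (N + g) - ½ = -½ + N + g)
(l(-182, -183) + 48691)*((3 + 1)²*(50 + 21) + V(-52)) = ((-½ - 183 - 182) + 48691)*((3 + 1)²*(50 + 21) - 88) = (-731/2 + 48691)*(4²*71 - 88) = 96651*(16*71 - 88)/2 = 96651*(1136 - 88)/2 = (96651/2)*1048 = 50645124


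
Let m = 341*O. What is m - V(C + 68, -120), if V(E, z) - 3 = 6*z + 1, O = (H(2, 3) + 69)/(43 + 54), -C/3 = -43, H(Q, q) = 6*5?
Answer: 103211/97 ≈ 1064.0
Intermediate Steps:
H(Q, q) = 30
C = 129 (C = -3*(-43) = 129)
O = 99/97 (O = (30 + 69)/(43 + 54) = 99/97 ≈ 1.0206)
V(E, z) = 4 + 6*z (V(E, z) = 3 + (6*z + 1) = 3 + (1 + 6*z) = 4 + 6*z)
m = 33759/97 (m = 341*(99/97) = 33759/97 ≈ 348.03)
m - V(C + 68, -120) = 33759/97 - (4 + 6*(-120)) = 33759/97 - (4 - 720) = 33759/97 - 1*(-716) = 33759/97 + 716 = 103211/97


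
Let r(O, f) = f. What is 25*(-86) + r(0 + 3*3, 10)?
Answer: -2140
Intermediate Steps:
25*(-86) + r(0 + 3*3, 10) = 25*(-86) + 10 = -2150 + 10 = -2140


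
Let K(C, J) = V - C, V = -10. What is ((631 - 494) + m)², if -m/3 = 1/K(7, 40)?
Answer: 5438224/289 ≈ 18817.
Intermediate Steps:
K(C, J) = -10 - C
m = 3/17 (m = -3/(-10 - 1*7) = -3/(-10 - 7) = -3/(-17) = -3*(-1/17) = 3/17 ≈ 0.17647)
((631 - 494) + m)² = ((631 - 494) + 3/17)² = (137 + 3/17)² = (2332/17)² = 5438224/289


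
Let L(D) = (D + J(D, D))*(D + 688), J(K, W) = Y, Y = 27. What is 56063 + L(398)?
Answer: 517613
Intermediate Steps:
J(K, W) = 27
L(D) = (27 + D)*(688 + D) (L(D) = (D + 27)*(D + 688) = (27 + D)*(688 + D))
56063 + L(398) = 56063 + (18576 + 398² + 715*398) = 56063 + (18576 + 158404 + 284570) = 56063 + 461550 = 517613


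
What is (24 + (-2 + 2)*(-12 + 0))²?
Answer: 576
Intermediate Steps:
(24 + (-2 + 2)*(-12 + 0))² = (24 + 0*(-12))² = (24 + 0)² = 24² = 576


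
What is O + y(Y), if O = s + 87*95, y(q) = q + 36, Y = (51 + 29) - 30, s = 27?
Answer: 8378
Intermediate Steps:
Y = 50 (Y = 80 - 30 = 50)
y(q) = 36 + q
O = 8292 (O = 27 + 87*95 = 27 + 8265 = 8292)
O + y(Y) = 8292 + (36 + 50) = 8292 + 86 = 8378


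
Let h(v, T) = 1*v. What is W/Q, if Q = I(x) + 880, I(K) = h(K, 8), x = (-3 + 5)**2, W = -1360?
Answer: -20/13 ≈ -1.5385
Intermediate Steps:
x = 4 (x = 2**2 = 4)
h(v, T) = v
I(K) = K
Q = 884 (Q = 4 + 880 = 884)
W/Q = -1360/884 = -1360*1/884 = -20/13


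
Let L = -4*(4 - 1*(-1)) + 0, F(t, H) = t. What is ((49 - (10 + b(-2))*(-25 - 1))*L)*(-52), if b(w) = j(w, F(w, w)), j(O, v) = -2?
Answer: 267280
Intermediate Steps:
b(w) = -2
L = -20 (L = -4*(4 + 1) + 0 = -4*5 + 0 = -20 + 0 = -20)
((49 - (10 + b(-2))*(-25 - 1))*L)*(-52) = ((49 - (10 - 2)*(-25 - 1))*(-20))*(-52) = ((49 - 8*(-26))*(-20))*(-52) = ((49 - 1*(-208))*(-20))*(-52) = ((49 + 208)*(-20))*(-52) = (257*(-20))*(-52) = -5140*(-52) = 267280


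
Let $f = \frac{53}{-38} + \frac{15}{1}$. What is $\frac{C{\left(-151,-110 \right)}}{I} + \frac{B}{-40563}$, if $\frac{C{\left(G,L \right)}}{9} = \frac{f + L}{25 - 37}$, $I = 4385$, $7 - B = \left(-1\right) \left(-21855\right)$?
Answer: $\frac{15007875767}{27036050760} \approx 0.55511$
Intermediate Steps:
$B = -21848$ ($B = 7 - \left(-1\right) \left(-21855\right) = 7 - 21855 = -21848$)
$f = \frac{517}{38}$ ($f = 53 \left(- \frac{1}{38}\right) + 15 \cdot 1 = - \frac{53}{38} + 15 = \frac{517}{38} \approx 13.605$)
$C{\left(G,L \right)} = - \frac{1551}{152} - \frac{3 L}{4}$ ($C{\left(G,L \right)} = 9 \frac{\frac{517}{38} + L}{25 - 37} = 9 \frac{\frac{517}{38} + L}{-12} = 9 \left(\frac{517}{38} + L\right) \left(- \frac{1}{12}\right) = 9 \left(- \frac{517}{456} - \frac{L}{12}\right) = - \frac{1551}{152} - \frac{3 L}{4}$)
$\frac{C{\left(-151,-110 \right)}}{I} + \frac{B}{-40563} = \frac{- \frac{1551}{152} - - \frac{165}{2}}{4385} - \frac{21848}{-40563} = \left(- \frac{1551}{152} + \frac{165}{2}\right) \frac{1}{4385} - - \frac{21848}{40563} = \frac{10989}{152} \cdot \frac{1}{4385} + \frac{21848}{40563} = \frac{10989}{666520} + \frac{21848}{40563} = \frac{15007875767}{27036050760}$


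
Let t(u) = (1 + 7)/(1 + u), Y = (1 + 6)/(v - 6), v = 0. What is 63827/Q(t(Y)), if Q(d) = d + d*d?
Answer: 63827/2256 ≈ 28.292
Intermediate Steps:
Y = -7/6 (Y = (1 + 6)/(0 - 6) = 7/(-6) = 7*(-1/6) = -7/6 ≈ -1.1667)
t(u) = 8/(1 + u)
Q(d) = d + d**2
63827/Q(t(Y)) = 63827/(((8/(1 - 7/6))*(1 + 8/(1 - 7/6)))) = 63827/(((8/(-1/6))*(1 + 8/(-1/6)))) = 63827/(((8*(-6))*(1 + 8*(-6)))) = 63827/((-48*(1 - 48))) = 63827/((-48*(-47))) = 63827/2256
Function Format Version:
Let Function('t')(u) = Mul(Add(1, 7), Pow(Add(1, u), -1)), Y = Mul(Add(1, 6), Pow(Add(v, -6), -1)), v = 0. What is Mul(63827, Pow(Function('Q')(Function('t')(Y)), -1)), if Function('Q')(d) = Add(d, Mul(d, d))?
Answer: Rational(63827, 2256) ≈ 28.292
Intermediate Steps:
Y = Rational(-7, 6) (Y = Mul(Add(1, 6), Pow(Add(0, -6), -1)) = Mul(7, Pow(-6, -1)) = Mul(7, Rational(-1, 6)) = Rational(-7, 6) ≈ -1.1667)
Function('t')(u) = Mul(8, Pow(Add(1, u), -1))
Function('Q')(d) = Add(d, Pow(d, 2))
Mul(63827, Pow(Function('Q')(Function('t')(Y)), -1)) = Mul(63827, Pow(Mul(Mul(8, Pow(Add(1, Rational(-7, 6)), -1)), Add(1, Mul(8, Pow(Add(1, Rational(-7, 6)), -1)))), -1)) = Mul(63827, Pow(Mul(Mul(8, Pow(Rational(-1, 6), -1)), Add(1, Mul(8, Pow(Rational(-1, 6), -1)))), -1)) = Mul(63827, Pow(Mul(Mul(8, -6), Add(1, Mul(8, -6))), -1)) = Mul(63827, Pow(Mul(-48, Add(1, -48)), -1)) = Mul(63827, Pow(Mul(-48, -47), -1)) = Mul(63827, Pow(2256, -1)) = Mul(63827, Rational(1, 2256)) = Rational(63827, 2256)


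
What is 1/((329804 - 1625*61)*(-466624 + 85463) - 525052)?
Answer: -1/87926363371 ≈ -1.1373e-11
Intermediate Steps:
1/((329804 - 1625*61)*(-466624 + 85463) - 525052) = 1/((329804 - 99125)*(-381161) - 525052) = 1/(230679*(-381161) - 525052) = 1/(-87925838319 - 525052) = 1/(-87926363371) = -1/87926363371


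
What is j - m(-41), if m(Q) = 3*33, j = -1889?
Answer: -1988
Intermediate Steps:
m(Q) = 99
j - m(-41) = -1889 - 1*99 = -1889 - 99 = -1988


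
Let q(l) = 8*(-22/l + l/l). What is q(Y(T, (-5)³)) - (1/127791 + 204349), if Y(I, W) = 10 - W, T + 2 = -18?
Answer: -14507281852/70995 ≈ -2.0434e+5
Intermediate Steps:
T = -20 (T = -2 - 18 = -20)
q(l) = 8 - 176/l (q(l) = 8*(-22/l + 1) = 8*(1 - 22/l) = 8 - 176/l)
q(Y(T, (-5)³)) - (1/127791 + 204349) = (8 - 176/(10 - 1*(-5)³)) - (1/127791 + 204349) = (8 - 176/(10 - 1*(-125))) - (1/127791 + 204349) = (8 - 176/(10 + 125)) - 1*26113963060/127791 = (8 - 176/135) - 26113963060/127791 = 904/135 - 26113963060/127791 = -14507281852/70995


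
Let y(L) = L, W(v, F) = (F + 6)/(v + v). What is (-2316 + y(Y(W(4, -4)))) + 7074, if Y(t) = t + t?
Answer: 9517/2 ≈ 4758.5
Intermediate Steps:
W(v, F) = (6 + F)/(2*v) (W(v, F) = (6 + F)/((2*v)) = (6 + F)*(1/(2*v)) = (6 + F)/(2*v))
Y(t) = 2*t
(-2316 + y(Y(W(4, -4)))) + 7074 = (-2316 + 2*((½)*(6 - 4)/4)) + 7074 = (-2316 + 2*((½)*(¼)*2)) + 7074 = (-2316 + 2*(¼)) + 7074 = (-2316 + ½) + 7074 = -4631/2 + 7074 = 9517/2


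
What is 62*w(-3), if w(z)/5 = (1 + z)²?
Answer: 1240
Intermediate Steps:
w(z) = 5*(1 + z)²
62*w(-3) = 62*(5*(1 - 3)²) = 62*(5*(-2)²) = 62*(5*4) = 62*20 = 1240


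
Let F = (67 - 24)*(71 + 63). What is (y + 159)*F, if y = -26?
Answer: 766346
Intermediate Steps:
F = 5762 (F = 43*134 = 5762)
(y + 159)*F = (-26 + 159)*5762 = 133*5762 = 766346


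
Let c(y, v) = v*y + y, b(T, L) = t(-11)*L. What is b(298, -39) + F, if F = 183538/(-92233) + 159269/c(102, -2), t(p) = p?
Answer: -10672646939/9407766 ≈ -1134.5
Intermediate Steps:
b(T, L) = -11*L
c(y, v) = y + v*y
F = -14708578553/9407766 (F = 183538/(-92233) + 159269/((102*(1 - 2))) = 183538*(-1/92233) + 159269/((102*(-1))) = -183538/92233 + 159269/(-102) = -183538/92233 + 159269*(-1/102) = -183538/92233 - 159269/102 = -14708578553/9407766 ≈ -1563.5)
b(298, -39) + F = -11*(-39) - 14708578553/9407766 = 429 - 14708578553/9407766 = -10672646939/9407766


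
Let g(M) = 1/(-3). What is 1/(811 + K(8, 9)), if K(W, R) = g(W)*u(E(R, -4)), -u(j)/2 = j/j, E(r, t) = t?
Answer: 3/2435 ≈ 0.0012320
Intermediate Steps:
u(j) = -2 (u(j) = -2*j/j = -2*1 = -2)
g(M) = -1/3
K(W, R) = 2/3 (K(W, R) = -1/3*(-2) = 2/3)
1/(811 + K(8, 9)) = 1/(811 + 2/3) = 1/(2435/3) = 3/2435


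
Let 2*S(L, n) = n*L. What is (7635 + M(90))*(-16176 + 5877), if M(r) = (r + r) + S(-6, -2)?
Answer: -80548479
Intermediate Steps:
S(L, n) = L*n/2 (S(L, n) = (n*L)/2 = (L*n)/2 = L*n/2)
M(r) = 6 + 2*r (M(r) = (r + r) + (1/2)*(-6)*(-2) = 2*r + 6 = 6 + 2*r)
(7635 + M(90))*(-16176 + 5877) = (7635 + (6 + 2*90))*(-16176 + 5877) = (7635 + (6 + 180))*(-10299) = (7635 + 186)*(-10299) = 7821*(-10299) = -80548479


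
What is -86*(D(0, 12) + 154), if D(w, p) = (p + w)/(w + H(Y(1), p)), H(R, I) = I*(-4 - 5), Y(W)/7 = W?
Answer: -119110/9 ≈ -13234.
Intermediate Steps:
Y(W) = 7*W
H(R, I) = -9*I (H(R, I) = I*(-9) = -9*I)
D(w, p) = (p + w)/(w - 9*p)
-86*(D(0, 12) + 154) = -86*((-1*12 - 1*0)/(-1*0 + 9*12) + 154) = -86*((-12 + 0)/(0 + 108) + 154) = -86*(-12/108 + 154) = -86*((1/108)*(-12) + 154) = -86*(-⅑ + 154) = -86*1385/9 = -119110/9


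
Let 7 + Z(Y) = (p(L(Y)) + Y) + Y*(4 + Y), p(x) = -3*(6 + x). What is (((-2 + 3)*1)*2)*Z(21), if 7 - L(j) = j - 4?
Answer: 1102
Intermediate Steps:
L(j) = 11 - j (L(j) = 7 - (j - 4) = 7 - (-4 + j) = 7 + (4 - j) = 11 - j)
p(x) = -18 - 3*x
Z(Y) = -58 + 4*Y + Y*(4 + Y) (Z(Y) = -7 + (((-18 - 3*(11 - Y)) + Y) + Y*(4 + Y)) = -7 + (((-18 + (-33 + 3*Y)) + Y) + Y*(4 + Y)) = -7 + (((-51 + 3*Y) + Y) + Y*(4 + Y)) = -7 + ((-51 + 4*Y) + Y*(4 + Y)) = -7 + (-51 + 4*Y + Y*(4 + Y)) = -58 + 4*Y + Y*(4 + Y))
(((-2 + 3)*1)*2)*Z(21) = (((-2 + 3)*1)*2)*(-58 + 21² + 8*21) = ((1*1)*2)*(-58 + 441 + 168) = (1*2)*551 = 2*551 = 1102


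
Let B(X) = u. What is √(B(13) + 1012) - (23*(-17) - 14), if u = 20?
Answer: 405 + 2*√258 ≈ 437.13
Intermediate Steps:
B(X) = 20
√(B(13) + 1012) - (23*(-17) - 14) = √(20 + 1012) - (23*(-17) - 14) = √1032 - (-391 - 14) = 2*√258 - 1*(-405) = 2*√258 + 405 = 405 + 2*√258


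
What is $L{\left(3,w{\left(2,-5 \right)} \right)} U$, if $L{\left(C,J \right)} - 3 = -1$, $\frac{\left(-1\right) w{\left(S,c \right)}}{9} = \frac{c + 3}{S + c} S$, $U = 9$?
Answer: $18$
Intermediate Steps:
$w{\left(S,c \right)} = - \frac{9 S \left(3 + c\right)}{S + c}$ ($w{\left(S,c \right)} = - 9 \frac{c + 3}{S + c} S = - 9 \frac{3 + c}{S + c} S = - 9 \frac{S \left(3 + c\right)}{S + c} = - \frac{9 S \left(3 + c\right)}{S + c}$)
$L{\left(C,J \right)} = 2$ ($L{\left(C,J \right)} = 3 - 1 = 2$)
$L{\left(3,w{\left(2,-5 \right)} \right)} U = 2 \cdot 9 = 18$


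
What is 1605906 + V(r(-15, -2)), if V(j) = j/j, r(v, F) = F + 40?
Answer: 1605907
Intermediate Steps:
r(v, F) = 40 + F
V(j) = 1
1605906 + V(r(-15, -2)) = 1605906 + 1 = 1605907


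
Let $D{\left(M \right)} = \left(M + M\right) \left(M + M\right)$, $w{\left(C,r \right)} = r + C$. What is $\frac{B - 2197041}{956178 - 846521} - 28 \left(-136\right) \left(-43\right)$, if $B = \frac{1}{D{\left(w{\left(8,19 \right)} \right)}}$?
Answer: $- \frac{52365157227683}{319759812} \approx -1.6376 \cdot 10^{5}$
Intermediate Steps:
$w{\left(C,r \right)} = C + r$
$D{\left(M \right)} = 4 M^{2}$ ($D{\left(M \right)} = 2 M 2 M = 4 M^{2}$)
$B = \frac{1}{2916}$ ($B = \frac{1}{4 \left(8 + 19\right)^{2}} = \frac{1}{4 \cdot 27^{2}} = \frac{1}{4 \cdot 729} = \frac{1}{2916} \approx 0.00034294$)
$\frac{B - 2197041}{956178 - 846521} - 28 \left(-136\right) \left(-43\right) = \frac{\frac{1}{2916} - 2197041}{956178 - 846521} - 28 \left(-136\right) \left(-43\right) = - \frac{6406571555}{2916 \cdot 109657} - \left(-3808\right) \left(-43\right) = \left(- \frac{6406571555}{2916}\right) \frac{1}{109657} - 163744 = - \frac{6406571555}{319759812} - 163744 = - \frac{52365157227683}{319759812}$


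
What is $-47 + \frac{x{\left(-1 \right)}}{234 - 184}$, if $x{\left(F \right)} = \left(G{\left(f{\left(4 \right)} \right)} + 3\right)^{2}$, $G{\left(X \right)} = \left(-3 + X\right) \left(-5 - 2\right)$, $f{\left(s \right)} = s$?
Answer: $- \frac{1167}{25} \approx -46.68$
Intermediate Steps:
$G{\left(X \right)} = 21 - 7 X$ ($G{\left(X \right)} = \left(-3 + X\right) \left(-7\right) = 21 - 7 X$)
$x{\left(F \right)} = 16$ ($x{\left(F \right)} = \left(\left(21 - 28\right) + 3\right)^{2} = \left(-7 + 3\right)^{2} = \left(-4\right)^{2} = 16$)
$-47 + \frac{x{\left(-1 \right)}}{234 - 184} = -47 + \frac{1}{234 - 184} \cdot 16 = -47 + \frac{1}{50} \cdot 16 = -47 + \frac{8}{25} = - \frac{1167}{25}$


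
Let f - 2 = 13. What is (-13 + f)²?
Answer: 4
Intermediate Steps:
f = 15 (f = 2 + 13 = 15)
(-13 + f)² = (-13 + 15)² = 2² = 4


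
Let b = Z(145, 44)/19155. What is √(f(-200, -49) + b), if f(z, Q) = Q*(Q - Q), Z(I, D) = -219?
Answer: I*√466105/6385 ≈ 0.10693*I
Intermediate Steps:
f(z, Q) = 0 (f(z, Q) = Q*0 = 0)
b = -73/6385 (b = -219/19155 = -219*1/19155 = -73/6385 ≈ -0.011433)
√(f(-200, -49) + b) = √(0 - 73/6385) = √(-73/6385) = I*√466105/6385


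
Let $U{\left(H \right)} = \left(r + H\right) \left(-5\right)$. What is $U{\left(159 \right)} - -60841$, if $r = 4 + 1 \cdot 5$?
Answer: $60001$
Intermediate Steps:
$r = 9$ ($r = 4 + 5 = 9$)
$U{\left(H \right)} = -45 - 5 H$ ($U{\left(H \right)} = \left(9 + H\right) \left(-5\right) = -45 - 5 H$)
$U{\left(159 \right)} - -60841 = \left(-45 - 795\right) - -60841 = \left(-45 - 795\right) + 60841 = -840 + 60841 = 60001$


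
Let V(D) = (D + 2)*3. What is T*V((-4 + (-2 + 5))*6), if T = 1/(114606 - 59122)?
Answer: -3/13871 ≈ -0.00021628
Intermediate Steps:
V(D) = 6 + 3*D (V(D) = (2 + D)*3 = 6 + 3*D)
T = 1/55484 ≈ 1.8023e-5
T*V((-4 + (-2 + 5))*6) = (6 + 3*((-4 + (-2 + 5))*6))/55484 = (6 + 3*((-4 + 3)*6))/55484 = (6 + 3*(-1*6))/55484 = (6 + 3*(-6))/55484 = (6 - 18)/55484 = (1/55484)*(-12) = -3/13871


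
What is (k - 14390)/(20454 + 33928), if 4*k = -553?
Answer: -58113/217528 ≈ -0.26715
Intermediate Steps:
k = -553/4 (k = (¼)*(-553) = -553/4 ≈ -138.25)
(k - 14390)/(20454 + 33928) = (-553/4 - 14390)/(20454 + 33928) = -58113/4/54382 = -58113/4*1/54382 = -58113/217528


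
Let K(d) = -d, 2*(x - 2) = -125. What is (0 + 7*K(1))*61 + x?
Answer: -975/2 ≈ -487.50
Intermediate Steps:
x = -121/2 (x = 2 + (½)*(-125) = 2 - 125/2 = -121/2 ≈ -60.500)
(0 + 7*K(1))*61 + x = (0 + 7*(-1*1))*61 - 121/2 = (0 + 7*(-1))*61 - 121/2 = (0 - 7)*61 - 121/2 = -7*61 - 121/2 = -427 - 121/2 = -975/2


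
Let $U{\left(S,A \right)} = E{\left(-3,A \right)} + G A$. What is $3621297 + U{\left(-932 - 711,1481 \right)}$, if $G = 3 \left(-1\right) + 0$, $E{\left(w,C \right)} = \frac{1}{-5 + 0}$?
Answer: $\frac{18084269}{5} \approx 3.6169 \cdot 10^{6}$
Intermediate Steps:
$E{\left(w,C \right)} = - \frac{1}{5}$ ($E{\left(w,C \right)} = \frac{1}{-5} = - \frac{1}{5}$)
$G = -3$ ($G = -3 + 0 = -3$)
$U{\left(S,A \right)} = - \frac{1}{5} - 3 A$
$3621297 + U{\left(-932 - 711,1481 \right)} = 3621297 - \frac{22216}{5} = \frac{18084269}{5}$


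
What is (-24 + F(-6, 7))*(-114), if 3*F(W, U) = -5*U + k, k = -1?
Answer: 4104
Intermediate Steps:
F(W, U) = -1/3 - 5*U/3 (F(W, U) = (-5*U - 1)/3 = (-1 - 5*U)/3 = -1/3 - 5*U/3)
(-24 + F(-6, 7))*(-114) = (-24 + (-1/3 - 5/3*7))*(-114) = (-24 + (-1/3 - 35/3))*(-114) = (-24 - 12)*(-114) = -36*(-114) = 4104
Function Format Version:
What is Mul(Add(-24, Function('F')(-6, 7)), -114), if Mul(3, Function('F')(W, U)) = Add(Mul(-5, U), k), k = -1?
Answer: 4104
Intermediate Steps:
Function('F')(W, U) = Add(Rational(-1, 3), Mul(Rational(-5, 3), U)) (Function('F')(W, U) = Mul(Rational(1, 3), Add(Mul(-5, U), -1)) = Mul(Rational(1, 3), Add(-1, Mul(-5, U))) = Add(Rational(-1, 3), Mul(Rational(-5, 3), U)))
Mul(Add(-24, Function('F')(-6, 7)), -114) = Mul(Add(-24, Add(Rational(-1, 3), Mul(Rational(-5, 3), 7))), -114) = Mul(Add(-24, Add(Rational(-1, 3), Rational(-35, 3))), -114) = Mul(Add(-24, -12), -114) = Mul(-36, -114) = 4104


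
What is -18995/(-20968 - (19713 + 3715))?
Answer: 18995/44396 ≈ 0.42785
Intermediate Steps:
-18995/(-20968 - (19713 + 3715)) = -18995/(-20968 - 1*23428) = -18995/(-20968 - 23428) = -18995/(-44396) = -18995*(-1/44396) = 18995/44396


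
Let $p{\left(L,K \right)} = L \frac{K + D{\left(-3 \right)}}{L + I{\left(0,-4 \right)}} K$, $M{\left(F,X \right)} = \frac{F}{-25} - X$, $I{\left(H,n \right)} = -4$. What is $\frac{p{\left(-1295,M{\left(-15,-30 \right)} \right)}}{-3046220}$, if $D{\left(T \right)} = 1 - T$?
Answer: $- \frac{2285157}{6595066300} \approx -0.00034649$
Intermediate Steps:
$M{\left(F,X \right)} = - X - \frac{F}{25}$ ($M{\left(F,X \right)} = F \left(- \frac{1}{25}\right) - X = - \frac{F}{25} - X = - X - \frac{F}{25}$)
$p{\left(L,K \right)} = \frac{K L \left(4 + K\right)}{-4 + L}$ ($p{\left(L,K \right)} = L \frac{K + \left(1 - -3\right)}{L - 4} K = L \frac{K + \left(1 + 3\right)}{-4 + L} K = L \frac{K + 4}{-4 + L} K = L \frac{4 + K}{-4 + L} K = \frac{L \left(4 + K\right)}{-4 + L} K = \frac{K L \left(4 + K\right)}{-4 + L}$)
$\frac{p{\left(-1295,M{\left(-15,-30 \right)} \right)}}{-3046220} = \frac{\left(\left(-1\right) \left(-30\right) - - \frac{3}{5}\right) \left(-1295\right) \frac{1}{-4 - 1295} \left(4 - - \frac{153}{5}\right)}{-3046220} = \left(30 + \frac{3}{5}\right) \left(-1295\right) \frac{1}{-1299} \left(4 + \left(30 + \frac{3}{5}\right)\right) \left(- \frac{1}{3046220}\right) = \frac{153}{5} \left(-1295\right) \left(- \frac{1}{1299}\right) \left(4 + \frac{153}{5}\right) \left(- \frac{1}{3046220}\right) = \frac{153}{5} \left(-1295\right) \left(- \frac{1}{1299}\right) \frac{173}{5} \left(- \frac{1}{3046220}\right) = \frac{2285157}{2165} \left(- \frac{1}{3046220}\right) = - \frac{2285157}{6595066300}$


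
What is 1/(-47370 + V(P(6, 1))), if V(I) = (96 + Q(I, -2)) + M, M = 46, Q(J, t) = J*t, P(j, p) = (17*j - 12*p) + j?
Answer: -1/47420 ≈ -2.1088e-5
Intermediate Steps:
P(j, p) = -12*p + 18*j (P(j, p) = (-12*p + 17*j) + j = -12*p + 18*j)
V(I) = 142 - 2*I (V(I) = (96 + I*(-2)) + 46 = (96 - 2*I) + 46 = 142 - 2*I)
1/(-47370 + V(P(6, 1))) = 1/(-47370 + (142 - 2*(-12*1 + 18*6))) = 1/(-47370 + (142 - 2*(-12 + 108))) = 1/(-47370 + (142 - 2*96)) = 1/(-47370 + (142 - 192)) = 1/(-47370 - 50) = 1/(-47420) = -1/47420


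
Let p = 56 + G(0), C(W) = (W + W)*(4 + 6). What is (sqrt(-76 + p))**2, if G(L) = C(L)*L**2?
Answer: -20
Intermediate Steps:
C(W) = 20*W (C(W) = (2*W)*10 = 20*W)
G(L) = 20*L**3 (G(L) = (20*L)*L**2 = 20*L**3)
p = 56 (p = 56 + 20*0**3 = 56 + 20*0 = 56 + 0 = 56)
(sqrt(-76 + p))**2 = (sqrt(-76 + 56))**2 = (sqrt(-20))**2 = (2*I*sqrt(5))**2 = -20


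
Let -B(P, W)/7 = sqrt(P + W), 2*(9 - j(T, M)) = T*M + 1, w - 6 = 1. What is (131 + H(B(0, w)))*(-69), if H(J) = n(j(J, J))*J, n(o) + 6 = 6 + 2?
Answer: -9039 + 966*sqrt(7) ≈ -6483.2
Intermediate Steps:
w = 7 (w = 6 + 1 = 7)
j(T, M) = 17/2 - M*T/2 (j(T, M) = 9 - (T*M + 1)/2 = 9 - (M*T + 1)/2 = 9 - (1 + M*T)/2 = 9 + (-1/2 - M*T/2) = 17/2 - M*T/2)
n(o) = 2 (n(o) = -6 + (6 + 2) = -6 + 8 = 2)
B(P, W) = -7*sqrt(P + W)
H(J) = 2*J
(131 + H(B(0, w)))*(-69) = (131 + 2*(-7*sqrt(0 + 7)))*(-69) = (131 + 2*(-7*sqrt(7)))*(-69) = (131 - 14*sqrt(7))*(-69) = -9039 + 966*sqrt(7)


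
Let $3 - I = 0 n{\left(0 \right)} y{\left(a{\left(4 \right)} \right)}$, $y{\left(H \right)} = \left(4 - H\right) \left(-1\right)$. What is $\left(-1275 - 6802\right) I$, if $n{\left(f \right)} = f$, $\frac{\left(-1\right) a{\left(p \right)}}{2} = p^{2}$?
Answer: $-24231$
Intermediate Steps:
$a{\left(p \right)} = - 2 p^{2}$
$y{\left(H \right)} = -4 + H$
$I = 3$ ($I = 3 - 0 \cdot 0 \left(-4 - 2 \cdot 4^{2}\right) = 3 - 0 \left(-4 - 32\right) = 3 - 0 \left(-36\right) = 3 - 0 = 3 + 0 = 3$)
$\left(-1275 - 6802\right) I = \left(-1275 - 6802\right) 3 = \left(-8077\right) 3 = -24231$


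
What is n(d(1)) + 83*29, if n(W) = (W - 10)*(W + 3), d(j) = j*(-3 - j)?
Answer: 2421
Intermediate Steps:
n(W) = (-10 + W)*(3 + W)
n(d(1)) + 83*29 = (-30 + (-1*1*(3 + 1))**2 - (-7)*(3 + 1)) + 83*29 = (-30 + (-1*1*4)**2 - (-7)*4) + 2407 = (-30 + (-4)**2 - 7*(-4)) + 2407 = (-30 + 16 + 28) + 2407 = 14 + 2407 = 2421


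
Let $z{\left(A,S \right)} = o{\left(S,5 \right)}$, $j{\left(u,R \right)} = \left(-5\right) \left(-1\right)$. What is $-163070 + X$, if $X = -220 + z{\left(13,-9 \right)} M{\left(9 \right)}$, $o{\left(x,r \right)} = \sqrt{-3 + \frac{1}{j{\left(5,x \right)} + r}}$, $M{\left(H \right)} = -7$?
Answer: $-163290 - \frac{7 i \sqrt{290}}{10} \approx -1.6329 \cdot 10^{5} - 11.921 i$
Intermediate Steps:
$j{\left(u,R \right)} = 5$
$o{\left(x,r \right)} = \sqrt{-3 + \frac{1}{5 + r}}$
$z{\left(A,S \right)} = \frac{i \sqrt{290}}{10}$ ($z{\left(A,S \right)} = \sqrt{\frac{-14 - 15}{5 + 5}} = \sqrt{\frac{-14 - 15}{10}} = \sqrt{\frac{1}{10} \left(-29\right)} = \sqrt{- \frac{29}{10}} = \frac{i \sqrt{290}}{10}$)
$X = -220 - \frac{7 i \sqrt{290}}{10}$ ($X = -220 + \frac{i \sqrt{290}}{10} \left(-7\right) = -220 - \frac{7 i \sqrt{290}}{10} \approx -220.0 - 11.921 i$)
$-163070 + X = -163070 - \left(220 + \frac{7 i \sqrt{290}}{10}\right) = -163290 - \frac{7 i \sqrt{290}}{10}$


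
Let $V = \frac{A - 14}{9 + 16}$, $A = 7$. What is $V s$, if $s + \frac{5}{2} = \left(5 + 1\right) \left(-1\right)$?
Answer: $\frac{119}{50} \approx 2.38$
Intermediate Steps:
$s = - \frac{17}{2}$ ($s = - \frac{5}{2} + \left(5 + 1\right) \left(-1\right) = - \frac{5}{2} + 6 \left(-1\right) = - \frac{5}{2} - 6 = - \frac{17}{2} \approx -8.5$)
$V = - \frac{7}{25}$ ($V = \frac{7 - 14}{9 + 16} = - \frac{7}{25} \approx -0.28$)
$V s = \left(- \frac{7}{25}\right) \left(- \frac{17}{2}\right) = \frac{119}{50}$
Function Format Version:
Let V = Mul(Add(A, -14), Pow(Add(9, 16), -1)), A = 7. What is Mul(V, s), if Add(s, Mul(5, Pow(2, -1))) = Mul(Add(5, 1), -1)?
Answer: Rational(119, 50) ≈ 2.3800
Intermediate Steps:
s = Rational(-17, 2) (s = Add(Rational(-5, 2), Mul(Add(5, 1), -1)) = Add(Rational(-5, 2), Mul(6, -1)) = Add(Rational(-5, 2), -6) = Rational(-17, 2) ≈ -8.5000)
V = Rational(-7, 25) (V = Mul(Add(7, -14), Pow(Add(9, 16), -1)) = Mul(-7, Pow(25, -1)) = Mul(-7, Rational(1, 25)) = Rational(-7, 25) ≈ -0.28000)
Mul(V, s) = Mul(Rational(-7, 25), Rational(-17, 2)) = Rational(119, 50)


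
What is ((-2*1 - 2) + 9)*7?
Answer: 35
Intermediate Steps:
((-2*1 - 2) + 9)*7 = ((-2 - 2) + 9)*7 = (-4 + 9)*7 = 5*7 = 35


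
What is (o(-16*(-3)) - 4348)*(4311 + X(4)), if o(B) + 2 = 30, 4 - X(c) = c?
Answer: -18623520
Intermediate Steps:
X(c) = 4 - c
o(B) = 28 (o(B) = -2 + 30 = 28)
(o(-16*(-3)) - 4348)*(4311 + X(4)) = (28 - 4348)*(4311 + (4 - 1*4)) = -4320*(4311 + (4 - 4)) = -4320*(4311 + 0) = -4320*4311 = -18623520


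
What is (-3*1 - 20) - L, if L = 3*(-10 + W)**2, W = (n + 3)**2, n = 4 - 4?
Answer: -26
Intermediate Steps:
n = 0
W = 9 (W = (0 + 3)**2 = 3**2 = 9)
L = 3 (L = 3*(-10 + 9)**2 = 3*(-1)**2 = 3*1 = 3)
(-3*1 - 20) - L = (-3*1 - 20) - 1*3 = (-3 - 20) - 3 = -23 - 3 = -26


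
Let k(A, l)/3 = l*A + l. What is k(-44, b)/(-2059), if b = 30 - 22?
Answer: 1032/2059 ≈ 0.50121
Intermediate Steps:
b = 8
k(A, l) = 3*l + 3*A*l (k(A, l) = 3*(l*A + l) = 3*(A*l + l) = 3*(l + A*l) = 3*l + 3*A*l)
k(-44, b)/(-2059) = (3*8*(1 - 44))/(-2059) = (3*8*(-43))*(-1/2059) = -1032*(-1/2059) = 1032/2059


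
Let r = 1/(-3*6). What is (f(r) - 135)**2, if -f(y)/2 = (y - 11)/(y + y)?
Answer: 111556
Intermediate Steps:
r = -1/18 (r = 1/(-18) = -1/18 ≈ -0.055556)
f(y) = -(-11 + y)/y (f(y) = -2*(y - 11)/(y + y) = -2*(-11 + y)/(2*y) = -2*(-11 + y)*1/(2*y) = -(-11 + y)/y)
(f(r) - 135)**2 = ((11 - 1*(-1/18))/(-1/18) - 135)**2 = (-18*(11 + 1/18) - 135)**2 = (-18*199/18 - 135)**2 = (-199 - 135)**2 = (-334)**2 = 111556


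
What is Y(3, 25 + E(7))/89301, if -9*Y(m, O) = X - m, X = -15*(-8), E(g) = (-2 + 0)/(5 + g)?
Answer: -13/89301 ≈ -0.00014558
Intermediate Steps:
E(g) = -2/(5 + g)
X = 120
Y(m, O) = -40/3 + m/9 (Y(m, O) = -(120 - m)/9 = -40/3 + m/9)
Y(3, 25 + E(7))/89301 = (-40/3 + (⅑)*3)/89301 = (-40/3 + ⅓)*(1/89301) = -13*1/89301 = -13/89301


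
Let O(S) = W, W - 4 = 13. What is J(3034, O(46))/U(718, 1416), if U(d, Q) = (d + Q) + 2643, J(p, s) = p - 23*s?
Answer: 2643/4777 ≈ 0.55328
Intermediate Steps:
W = 17 (W = 4 + 13 = 17)
O(S) = 17
U(d, Q) = 2643 + Q + d (U(d, Q) = (Q + d) + 2643 = 2643 + Q + d)
J(3034, O(46))/U(718, 1416) = (3034 - 23*17)/(2643 + 1416 + 718) = (3034 - 391)/4777 = 2643*(1/4777) = 2643/4777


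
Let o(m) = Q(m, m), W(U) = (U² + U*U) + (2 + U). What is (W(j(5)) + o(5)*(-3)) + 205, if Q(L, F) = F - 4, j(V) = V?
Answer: 259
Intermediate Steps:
W(U) = 2 + U + 2*U² (W(U) = (U² + U²) + (2 + U) = 2*U² + (2 + U) = 2 + U + 2*U²)
Q(L, F) = -4 + F
o(m) = -4 + m
(W(j(5)) + o(5)*(-3)) + 205 = ((2 + 5 + 2*5²) + (-4 + 5)*(-3)) + 205 = ((2 + 5 + 2*25) + 1*(-3)) + 205 = ((2 + 5 + 50) - 3) + 205 = (57 - 3) + 205 = 54 + 205 = 259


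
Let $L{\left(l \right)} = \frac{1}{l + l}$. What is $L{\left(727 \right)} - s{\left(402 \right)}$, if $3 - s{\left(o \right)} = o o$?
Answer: $\frac{234967855}{1454} \approx 1.616 \cdot 10^{5}$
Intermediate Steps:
$s{\left(o \right)} = 3 - o^{2}$ ($s{\left(o \right)} = 3 - o o = 3 - o^{2}$)
$L{\left(l \right)} = \frac{1}{2 l}$
$L{\left(727 \right)} - s{\left(402 \right)} = \frac{1}{2 \cdot 727} - \left(3 - 402^{2}\right) = \frac{1}{2} \cdot \frac{1}{727} - \left(3 - 161604\right) = \frac{1}{1454} - \left(3 - 161604\right) = \frac{1}{1454} - -161601 = \frac{1}{1454} + 161601 = \frac{234967855}{1454}$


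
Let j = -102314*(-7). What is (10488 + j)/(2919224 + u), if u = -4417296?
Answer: -363343/749036 ≈ -0.48508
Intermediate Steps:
j = 716198
(10488 + j)/(2919224 + u) = (10488 + 716198)/(2919224 - 4417296) = 726686/(-1498072) = 726686*(-1/1498072) = -363343/749036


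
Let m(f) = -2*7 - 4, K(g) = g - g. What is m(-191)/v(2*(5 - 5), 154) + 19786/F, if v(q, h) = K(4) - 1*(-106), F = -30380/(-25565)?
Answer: 2680866835/161014 ≈ 16650.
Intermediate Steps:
F = 6076/5113 (F = -30380*(-1/25565) = 6076/5113 ≈ 1.1883)
K(g) = 0
m(f) = -18 (m(f) = -14 - 4 = -18)
v(q, h) = 106 (v(q, h) = 0 - 1*(-106) = 0 + 106 = 106)
m(-191)/v(2*(5 - 5), 154) + 19786/F = -18/106 + 19786/(6076/5113) = -18*1/106 + 19786*(5113/6076) = -9/53 + 50582909/3038 = 2680866835/161014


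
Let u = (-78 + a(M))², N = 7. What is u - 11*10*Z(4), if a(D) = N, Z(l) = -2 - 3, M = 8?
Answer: 5591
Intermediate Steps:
Z(l) = -5
a(D) = 7
u = 5041 (u = (-78 + 7)² = (-71)² = 5041)
u - 11*10*Z(4) = 5041 - 11*10*(-5) = 5041 - 110*(-5) = 5041 - 1*(-550) = 5041 + 550 = 5591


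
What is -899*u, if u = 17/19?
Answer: -15283/19 ≈ -804.37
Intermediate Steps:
u = 17/19 (u = 17*(1/19) = 17/19 ≈ 0.89474)
-899*u = -899*17/19 = -15283/19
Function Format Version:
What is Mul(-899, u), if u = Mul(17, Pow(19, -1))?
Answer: Rational(-15283, 19) ≈ -804.37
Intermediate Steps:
u = Rational(17, 19) (u = Mul(17, Rational(1, 19)) = Rational(17, 19) ≈ 0.89474)
Mul(-899, u) = Mul(-899, Rational(17, 19)) = Rational(-15283, 19)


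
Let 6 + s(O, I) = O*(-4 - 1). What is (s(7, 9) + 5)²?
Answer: 1296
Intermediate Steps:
s(O, I) = -6 - 5*O (s(O, I) = -6 + O*(-4 - 1) = -6 + O*(-5) = -6 - 5*O)
(s(7, 9) + 5)² = ((-6 - 5*7) + 5)² = ((-6 - 35) + 5)² = (-41 + 5)² = (-36)² = 1296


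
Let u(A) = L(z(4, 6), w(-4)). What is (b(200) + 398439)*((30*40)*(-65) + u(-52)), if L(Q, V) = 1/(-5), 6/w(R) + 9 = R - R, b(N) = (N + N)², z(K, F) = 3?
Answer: -217791768439/5 ≈ -4.3558e+10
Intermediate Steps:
b(N) = 4*N² (b(N) = (2*N)² = 4*N²)
w(R) = -⅔ (w(R) = 6/(-9 + (R - R)) = 6/(-9 + 0) = 6/(-9) = 6*(-⅑) = -⅔)
L(Q, V) = -⅕
u(A) = -⅕
(b(200) + 398439)*((30*40)*(-65) + u(-52)) = (4*200² + 398439)*((30*40)*(-65) - ⅕) = (4*40000 + 398439)*(1200*(-65) - ⅕) = (160000 + 398439)*(-78000 - ⅕) = 558439*(-390001/5) = -217791768439/5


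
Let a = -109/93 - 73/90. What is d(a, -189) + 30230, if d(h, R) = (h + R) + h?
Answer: 41901662/1395 ≈ 30037.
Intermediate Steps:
a = -5533/2790 (a = -109*1/93 - 73*1/90 = -109/93 - 73/90 = -5533/2790 ≈ -1.9832)
d(h, R) = R + 2*h (d(h, R) = (R + h) + h = R + 2*h)
d(a, -189) + 30230 = (-189 + 2*(-5533/2790)) + 30230 = (-189 - 5533/1395) + 30230 = -269188/1395 + 30230 = 41901662/1395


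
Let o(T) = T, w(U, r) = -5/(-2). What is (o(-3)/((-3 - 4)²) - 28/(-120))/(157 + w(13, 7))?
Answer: 23/21315 ≈ 0.0010791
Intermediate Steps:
w(U, r) = 5/2 (w(U, r) = -5*(-½) = 5/2)
(o(-3)/((-3 - 4)²) - 28/(-120))/(157 + w(13, 7)) = (-3/(-3 - 4)² - 28/(-120))/(157 + 5/2) = (-3/((-7)²) - 28*(-1/120))/(319/2) = 2*(-3/49 + 7/30)/319 = (2/319)*(253/1470) = 23/21315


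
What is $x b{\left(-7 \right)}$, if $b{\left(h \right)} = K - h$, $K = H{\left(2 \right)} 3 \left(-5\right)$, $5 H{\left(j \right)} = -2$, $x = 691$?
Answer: $8983$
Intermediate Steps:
$H{\left(j \right)} = - \frac{2}{5}$ ($H{\left(j \right)} = \frac{1}{5} \left(-2\right) = - \frac{2}{5}$)
$K = 6$ ($K = \left(- \frac{2}{5}\right) 3 \left(-5\right) = \left(- \frac{6}{5}\right) \left(-5\right) = 6$)
$b{\left(h \right)} = 6 - h$
$x b{\left(-7 \right)} = 691 \left(6 - -7\right) = 691 \left(6 + 7\right) = 691 \cdot 13 = 8983$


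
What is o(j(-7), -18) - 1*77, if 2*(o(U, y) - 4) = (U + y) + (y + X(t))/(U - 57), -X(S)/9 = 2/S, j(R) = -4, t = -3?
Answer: -5118/61 ≈ -83.902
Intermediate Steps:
X(S) = -18/S
o(U, y) = 4 + U/2 + y/2 + (6 + y)/(2*(-57 + U)) (o(U, y) = 4 + ((U + y) + (y - 18/(-3))/(U - 57))/2 = 4 + ((U + y) + (y - 18*(-1/3))/(-57 + U))/2 = 4 + ((U + y) + (y + 6)/(-57 + U))/2 = 4 + ((U + y) + (6 + y)/(-57 + U))/2 = 4 + (U + y + (6 + y)/(-57 + U))/2 = 4 + (U/2 + y/2 + (6 + y)/(2*(-57 + U))) = 4 + U/2 + y/2 + (6 + y)/(2*(-57 + U)))
o(j(-7), -18) - 1*77 = (-450 + (-4)**2 - 56*(-18) - 49*(-4) - 4*(-18))/(2*(-57 - 4)) - 1*77 = (1/2)*(-450 + 16 + 1008 + 196 + 72)/(-61) - 77 = (1/2)*(-1/61)*842 - 77 = -421/61 - 77 = -5118/61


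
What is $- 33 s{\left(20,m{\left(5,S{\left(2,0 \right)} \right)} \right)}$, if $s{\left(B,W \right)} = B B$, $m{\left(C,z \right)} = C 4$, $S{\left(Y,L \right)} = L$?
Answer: $-13200$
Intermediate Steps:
$m{\left(C,z \right)} = 4 C$
$s{\left(B,W \right)} = B^{2}$
$- 33 s{\left(20,m{\left(5,S{\left(2,0 \right)} \right)} \right)} = - 33 \cdot 20^{2} = \left(-33\right) 400 = -13200$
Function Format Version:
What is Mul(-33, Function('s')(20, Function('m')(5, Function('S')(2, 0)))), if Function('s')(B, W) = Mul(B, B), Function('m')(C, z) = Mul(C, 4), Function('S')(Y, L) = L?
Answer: -13200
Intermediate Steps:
Function('m')(C, z) = Mul(4, C)
Function('s')(B, W) = Pow(B, 2)
Mul(-33, Function('s')(20, Function('m')(5, Function('S')(2, 0)))) = Mul(-33, Pow(20, 2)) = Mul(-33, 400) = -13200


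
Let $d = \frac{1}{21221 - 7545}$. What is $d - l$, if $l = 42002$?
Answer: $- \frac{574419351}{13676} \approx -42002.0$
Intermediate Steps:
$d = \frac{1}{13676} \approx 7.3121 \cdot 10^{-5}$
$d - l = \frac{1}{13676} - 42002 = - \frac{574419351}{13676}$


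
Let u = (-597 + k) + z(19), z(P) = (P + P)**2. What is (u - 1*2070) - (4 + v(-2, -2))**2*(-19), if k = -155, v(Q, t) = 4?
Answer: -162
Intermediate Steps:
z(P) = 4*P**2 (z(P) = (2*P)**2 = 4*P**2)
u = 692 (u = (-597 - 155) + 4*19**2 = -752 + 4*361 = -752 + 1444 = 692)
(u - 1*2070) - (4 + v(-2, -2))**2*(-19) = (692 - 1*2070) - (4 + 4)**2*(-19) = (692 - 2070) - 8**2*(-19) = -1378 - 64*(-19) = -1378 - 1*(-1216) = -1378 + 1216 = -162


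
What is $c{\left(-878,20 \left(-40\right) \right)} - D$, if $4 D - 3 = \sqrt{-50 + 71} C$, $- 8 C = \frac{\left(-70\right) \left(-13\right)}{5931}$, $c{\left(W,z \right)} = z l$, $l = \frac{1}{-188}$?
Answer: $\frac{659}{188} + \frac{455 \sqrt{21}}{94896} \approx 3.5273$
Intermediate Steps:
$l = - \frac{1}{188} \approx -0.0053191$
$c{\left(W,z \right)} = - \frac{z}{188}$ ($c{\left(W,z \right)} = z \left(- \frac{1}{188}\right) = - \frac{z}{188}$)
$C = - \frac{455}{23724}$ ($C = - \frac{\left(-70\right) \left(-13\right) \frac{1}{5931}}{8} = - \frac{910 \cdot \frac{1}{5931}}{8} = \left(- \frac{1}{8}\right) \frac{910}{5931} = - \frac{455}{23724} \approx -0.019179$)
$D = \frac{3}{4} - \frac{455 \sqrt{21}}{94896}$ ($D = \frac{3}{4} + \frac{\sqrt{-50 + 71} \left(- \frac{455}{23724}\right)}{4} = \frac{3}{4} + \frac{\sqrt{21} \left(- \frac{455}{23724}\right)}{4} = \frac{3}{4} + \frac{\left(- \frac{455}{23724}\right) \sqrt{21}}{4} = \frac{3}{4} - \frac{455 \sqrt{21}}{94896} \approx 0.72803$)
$c{\left(-878,20 \left(-40\right) \right)} - D = - \frac{20 \left(-40\right)}{188} - \left(\frac{3}{4} - \frac{455 \sqrt{21}}{94896}\right) = \left(- \frac{1}{188}\right) \left(-800\right) - \left(\frac{3}{4} - \frac{455 \sqrt{21}}{94896}\right) = \frac{200}{47} - \left(\frac{3}{4} - \frac{455 \sqrt{21}}{94896}\right) = \frac{659}{188} + \frac{455 \sqrt{21}}{94896}$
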